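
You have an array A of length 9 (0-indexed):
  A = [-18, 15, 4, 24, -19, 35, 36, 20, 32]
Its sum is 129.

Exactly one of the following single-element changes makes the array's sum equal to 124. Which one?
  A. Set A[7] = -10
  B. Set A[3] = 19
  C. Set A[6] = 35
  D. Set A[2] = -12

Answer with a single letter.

Option A: A[7] 20->-10, delta=-30, new_sum=129+(-30)=99
Option B: A[3] 24->19, delta=-5, new_sum=129+(-5)=124 <-- matches target
Option C: A[6] 36->35, delta=-1, new_sum=129+(-1)=128
Option D: A[2] 4->-12, delta=-16, new_sum=129+(-16)=113

Answer: B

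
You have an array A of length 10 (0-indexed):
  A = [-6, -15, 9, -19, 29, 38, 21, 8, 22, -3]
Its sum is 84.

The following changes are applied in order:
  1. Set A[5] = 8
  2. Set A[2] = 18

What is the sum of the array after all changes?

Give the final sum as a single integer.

Answer: 63

Derivation:
Initial sum: 84
Change 1: A[5] 38 -> 8, delta = -30, sum = 54
Change 2: A[2] 9 -> 18, delta = 9, sum = 63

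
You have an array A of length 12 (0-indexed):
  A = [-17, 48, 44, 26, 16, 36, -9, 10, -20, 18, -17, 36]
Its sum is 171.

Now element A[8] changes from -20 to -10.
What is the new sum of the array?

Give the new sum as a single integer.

Old value at index 8: -20
New value at index 8: -10
Delta = -10 - -20 = 10
New sum = old_sum + delta = 171 + (10) = 181

Answer: 181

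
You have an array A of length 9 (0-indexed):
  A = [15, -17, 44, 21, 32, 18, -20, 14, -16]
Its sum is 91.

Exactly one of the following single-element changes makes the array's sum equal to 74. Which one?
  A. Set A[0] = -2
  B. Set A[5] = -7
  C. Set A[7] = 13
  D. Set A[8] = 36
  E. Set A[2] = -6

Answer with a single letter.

Option A: A[0] 15->-2, delta=-17, new_sum=91+(-17)=74 <-- matches target
Option B: A[5] 18->-7, delta=-25, new_sum=91+(-25)=66
Option C: A[7] 14->13, delta=-1, new_sum=91+(-1)=90
Option D: A[8] -16->36, delta=52, new_sum=91+(52)=143
Option E: A[2] 44->-6, delta=-50, new_sum=91+(-50)=41

Answer: A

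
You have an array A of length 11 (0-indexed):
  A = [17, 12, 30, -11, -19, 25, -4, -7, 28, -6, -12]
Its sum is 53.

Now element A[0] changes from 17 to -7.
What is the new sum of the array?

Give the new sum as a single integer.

Answer: 29

Derivation:
Old value at index 0: 17
New value at index 0: -7
Delta = -7 - 17 = -24
New sum = old_sum + delta = 53 + (-24) = 29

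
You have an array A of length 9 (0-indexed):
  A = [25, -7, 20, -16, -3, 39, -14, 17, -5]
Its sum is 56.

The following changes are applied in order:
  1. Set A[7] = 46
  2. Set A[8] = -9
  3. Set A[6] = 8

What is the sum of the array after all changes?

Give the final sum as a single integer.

Answer: 103

Derivation:
Initial sum: 56
Change 1: A[7] 17 -> 46, delta = 29, sum = 85
Change 2: A[8] -5 -> -9, delta = -4, sum = 81
Change 3: A[6] -14 -> 8, delta = 22, sum = 103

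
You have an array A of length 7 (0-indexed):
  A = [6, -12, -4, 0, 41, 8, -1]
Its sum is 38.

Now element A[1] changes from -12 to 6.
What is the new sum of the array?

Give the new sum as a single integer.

Answer: 56

Derivation:
Old value at index 1: -12
New value at index 1: 6
Delta = 6 - -12 = 18
New sum = old_sum + delta = 38 + (18) = 56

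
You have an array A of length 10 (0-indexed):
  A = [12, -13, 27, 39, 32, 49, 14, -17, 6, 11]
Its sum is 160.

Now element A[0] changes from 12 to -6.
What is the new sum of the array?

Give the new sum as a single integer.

Answer: 142

Derivation:
Old value at index 0: 12
New value at index 0: -6
Delta = -6 - 12 = -18
New sum = old_sum + delta = 160 + (-18) = 142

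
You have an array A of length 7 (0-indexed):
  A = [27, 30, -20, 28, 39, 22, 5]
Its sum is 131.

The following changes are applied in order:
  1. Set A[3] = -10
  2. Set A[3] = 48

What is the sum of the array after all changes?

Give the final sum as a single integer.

Answer: 151

Derivation:
Initial sum: 131
Change 1: A[3] 28 -> -10, delta = -38, sum = 93
Change 2: A[3] -10 -> 48, delta = 58, sum = 151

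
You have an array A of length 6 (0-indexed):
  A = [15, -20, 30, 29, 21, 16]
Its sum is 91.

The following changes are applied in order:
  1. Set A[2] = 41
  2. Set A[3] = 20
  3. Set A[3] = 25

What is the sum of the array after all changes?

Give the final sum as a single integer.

Answer: 98

Derivation:
Initial sum: 91
Change 1: A[2] 30 -> 41, delta = 11, sum = 102
Change 2: A[3] 29 -> 20, delta = -9, sum = 93
Change 3: A[3] 20 -> 25, delta = 5, sum = 98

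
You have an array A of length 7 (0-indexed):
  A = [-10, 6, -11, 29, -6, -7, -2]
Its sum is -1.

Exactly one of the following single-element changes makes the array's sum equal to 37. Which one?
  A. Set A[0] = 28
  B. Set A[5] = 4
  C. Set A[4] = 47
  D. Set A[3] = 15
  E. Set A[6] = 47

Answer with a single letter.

Answer: A

Derivation:
Option A: A[0] -10->28, delta=38, new_sum=-1+(38)=37 <-- matches target
Option B: A[5] -7->4, delta=11, new_sum=-1+(11)=10
Option C: A[4] -6->47, delta=53, new_sum=-1+(53)=52
Option D: A[3] 29->15, delta=-14, new_sum=-1+(-14)=-15
Option E: A[6] -2->47, delta=49, new_sum=-1+(49)=48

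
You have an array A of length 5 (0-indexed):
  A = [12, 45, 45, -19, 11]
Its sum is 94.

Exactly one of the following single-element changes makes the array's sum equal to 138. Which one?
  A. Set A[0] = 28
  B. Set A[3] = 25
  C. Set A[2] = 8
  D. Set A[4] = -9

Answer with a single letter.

Answer: B

Derivation:
Option A: A[0] 12->28, delta=16, new_sum=94+(16)=110
Option B: A[3] -19->25, delta=44, new_sum=94+(44)=138 <-- matches target
Option C: A[2] 45->8, delta=-37, new_sum=94+(-37)=57
Option D: A[4] 11->-9, delta=-20, new_sum=94+(-20)=74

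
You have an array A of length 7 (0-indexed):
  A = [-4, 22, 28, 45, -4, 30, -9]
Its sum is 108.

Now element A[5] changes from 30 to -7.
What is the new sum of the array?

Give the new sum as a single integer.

Answer: 71

Derivation:
Old value at index 5: 30
New value at index 5: -7
Delta = -7 - 30 = -37
New sum = old_sum + delta = 108 + (-37) = 71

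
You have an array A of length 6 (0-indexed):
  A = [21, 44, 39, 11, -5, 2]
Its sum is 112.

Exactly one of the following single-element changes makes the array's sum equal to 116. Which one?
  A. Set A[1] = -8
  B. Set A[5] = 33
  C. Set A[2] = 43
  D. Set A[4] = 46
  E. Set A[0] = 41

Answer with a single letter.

Option A: A[1] 44->-8, delta=-52, new_sum=112+(-52)=60
Option B: A[5] 2->33, delta=31, new_sum=112+(31)=143
Option C: A[2] 39->43, delta=4, new_sum=112+(4)=116 <-- matches target
Option D: A[4] -5->46, delta=51, new_sum=112+(51)=163
Option E: A[0] 21->41, delta=20, new_sum=112+(20)=132

Answer: C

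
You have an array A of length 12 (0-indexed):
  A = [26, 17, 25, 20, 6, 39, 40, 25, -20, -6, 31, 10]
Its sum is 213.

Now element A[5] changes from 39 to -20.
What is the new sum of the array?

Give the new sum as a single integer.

Answer: 154

Derivation:
Old value at index 5: 39
New value at index 5: -20
Delta = -20 - 39 = -59
New sum = old_sum + delta = 213 + (-59) = 154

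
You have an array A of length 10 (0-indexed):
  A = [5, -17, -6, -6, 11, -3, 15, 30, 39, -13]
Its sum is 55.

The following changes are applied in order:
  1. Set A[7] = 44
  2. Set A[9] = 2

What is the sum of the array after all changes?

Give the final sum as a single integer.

Answer: 84

Derivation:
Initial sum: 55
Change 1: A[7] 30 -> 44, delta = 14, sum = 69
Change 2: A[9] -13 -> 2, delta = 15, sum = 84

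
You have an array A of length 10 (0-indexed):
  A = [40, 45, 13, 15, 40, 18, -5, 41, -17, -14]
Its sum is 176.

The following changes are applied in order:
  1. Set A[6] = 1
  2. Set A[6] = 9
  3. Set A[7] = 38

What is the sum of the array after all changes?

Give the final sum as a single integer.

Answer: 187

Derivation:
Initial sum: 176
Change 1: A[6] -5 -> 1, delta = 6, sum = 182
Change 2: A[6] 1 -> 9, delta = 8, sum = 190
Change 3: A[7] 41 -> 38, delta = -3, sum = 187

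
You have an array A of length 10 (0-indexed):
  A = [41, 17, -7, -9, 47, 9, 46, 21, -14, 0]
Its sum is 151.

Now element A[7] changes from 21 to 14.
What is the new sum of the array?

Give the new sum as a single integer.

Old value at index 7: 21
New value at index 7: 14
Delta = 14 - 21 = -7
New sum = old_sum + delta = 151 + (-7) = 144

Answer: 144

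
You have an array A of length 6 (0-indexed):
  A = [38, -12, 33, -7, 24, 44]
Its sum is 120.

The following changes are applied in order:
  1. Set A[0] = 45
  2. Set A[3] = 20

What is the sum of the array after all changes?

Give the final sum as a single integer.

Initial sum: 120
Change 1: A[0] 38 -> 45, delta = 7, sum = 127
Change 2: A[3] -7 -> 20, delta = 27, sum = 154

Answer: 154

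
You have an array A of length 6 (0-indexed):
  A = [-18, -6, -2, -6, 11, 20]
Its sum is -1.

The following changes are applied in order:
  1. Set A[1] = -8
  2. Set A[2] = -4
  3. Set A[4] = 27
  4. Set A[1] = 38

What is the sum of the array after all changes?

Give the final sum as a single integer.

Initial sum: -1
Change 1: A[1] -6 -> -8, delta = -2, sum = -3
Change 2: A[2] -2 -> -4, delta = -2, sum = -5
Change 3: A[4] 11 -> 27, delta = 16, sum = 11
Change 4: A[1] -8 -> 38, delta = 46, sum = 57

Answer: 57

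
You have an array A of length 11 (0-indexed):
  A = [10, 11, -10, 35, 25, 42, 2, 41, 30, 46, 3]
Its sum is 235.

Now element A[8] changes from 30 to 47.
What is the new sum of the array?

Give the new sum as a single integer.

Old value at index 8: 30
New value at index 8: 47
Delta = 47 - 30 = 17
New sum = old_sum + delta = 235 + (17) = 252

Answer: 252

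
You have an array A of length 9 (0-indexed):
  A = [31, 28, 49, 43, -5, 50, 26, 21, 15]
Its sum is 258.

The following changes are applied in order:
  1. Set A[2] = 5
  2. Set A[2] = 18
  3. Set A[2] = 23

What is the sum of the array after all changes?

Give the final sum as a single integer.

Initial sum: 258
Change 1: A[2] 49 -> 5, delta = -44, sum = 214
Change 2: A[2] 5 -> 18, delta = 13, sum = 227
Change 3: A[2] 18 -> 23, delta = 5, sum = 232

Answer: 232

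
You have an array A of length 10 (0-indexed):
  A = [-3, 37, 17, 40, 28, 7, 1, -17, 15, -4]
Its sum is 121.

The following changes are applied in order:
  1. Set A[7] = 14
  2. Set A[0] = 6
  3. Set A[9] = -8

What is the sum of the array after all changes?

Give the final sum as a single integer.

Initial sum: 121
Change 1: A[7] -17 -> 14, delta = 31, sum = 152
Change 2: A[0] -3 -> 6, delta = 9, sum = 161
Change 3: A[9] -4 -> -8, delta = -4, sum = 157

Answer: 157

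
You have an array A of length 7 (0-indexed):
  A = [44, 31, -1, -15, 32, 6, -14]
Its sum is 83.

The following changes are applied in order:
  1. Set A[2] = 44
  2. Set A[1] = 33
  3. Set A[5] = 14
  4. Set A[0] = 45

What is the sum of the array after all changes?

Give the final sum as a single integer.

Initial sum: 83
Change 1: A[2] -1 -> 44, delta = 45, sum = 128
Change 2: A[1] 31 -> 33, delta = 2, sum = 130
Change 3: A[5] 6 -> 14, delta = 8, sum = 138
Change 4: A[0] 44 -> 45, delta = 1, sum = 139

Answer: 139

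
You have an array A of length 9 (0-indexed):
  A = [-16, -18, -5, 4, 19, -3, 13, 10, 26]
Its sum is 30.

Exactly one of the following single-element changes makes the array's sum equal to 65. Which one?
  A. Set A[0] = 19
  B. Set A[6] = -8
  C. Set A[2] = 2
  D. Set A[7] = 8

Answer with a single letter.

Option A: A[0] -16->19, delta=35, new_sum=30+(35)=65 <-- matches target
Option B: A[6] 13->-8, delta=-21, new_sum=30+(-21)=9
Option C: A[2] -5->2, delta=7, new_sum=30+(7)=37
Option D: A[7] 10->8, delta=-2, new_sum=30+(-2)=28

Answer: A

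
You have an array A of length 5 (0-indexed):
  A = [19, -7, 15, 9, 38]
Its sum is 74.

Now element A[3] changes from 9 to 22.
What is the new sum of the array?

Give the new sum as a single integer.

Old value at index 3: 9
New value at index 3: 22
Delta = 22 - 9 = 13
New sum = old_sum + delta = 74 + (13) = 87

Answer: 87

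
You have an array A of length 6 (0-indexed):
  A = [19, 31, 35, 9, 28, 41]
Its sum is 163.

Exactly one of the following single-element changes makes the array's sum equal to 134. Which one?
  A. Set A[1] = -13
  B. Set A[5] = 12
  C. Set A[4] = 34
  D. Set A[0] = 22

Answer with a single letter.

Answer: B

Derivation:
Option A: A[1] 31->-13, delta=-44, new_sum=163+(-44)=119
Option B: A[5] 41->12, delta=-29, new_sum=163+(-29)=134 <-- matches target
Option C: A[4] 28->34, delta=6, new_sum=163+(6)=169
Option D: A[0] 19->22, delta=3, new_sum=163+(3)=166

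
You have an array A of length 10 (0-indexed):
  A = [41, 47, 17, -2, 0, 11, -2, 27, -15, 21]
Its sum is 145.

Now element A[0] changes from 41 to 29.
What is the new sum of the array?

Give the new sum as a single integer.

Old value at index 0: 41
New value at index 0: 29
Delta = 29 - 41 = -12
New sum = old_sum + delta = 145 + (-12) = 133

Answer: 133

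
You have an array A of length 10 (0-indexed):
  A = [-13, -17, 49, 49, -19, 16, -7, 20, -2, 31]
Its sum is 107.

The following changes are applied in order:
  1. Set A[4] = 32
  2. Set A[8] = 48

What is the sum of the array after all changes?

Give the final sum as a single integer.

Answer: 208

Derivation:
Initial sum: 107
Change 1: A[4] -19 -> 32, delta = 51, sum = 158
Change 2: A[8] -2 -> 48, delta = 50, sum = 208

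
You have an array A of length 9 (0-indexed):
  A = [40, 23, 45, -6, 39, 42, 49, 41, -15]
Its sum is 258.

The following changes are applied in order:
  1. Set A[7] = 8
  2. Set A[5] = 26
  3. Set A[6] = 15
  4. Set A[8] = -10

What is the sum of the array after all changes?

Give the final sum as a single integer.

Answer: 180

Derivation:
Initial sum: 258
Change 1: A[7] 41 -> 8, delta = -33, sum = 225
Change 2: A[5] 42 -> 26, delta = -16, sum = 209
Change 3: A[6] 49 -> 15, delta = -34, sum = 175
Change 4: A[8] -15 -> -10, delta = 5, sum = 180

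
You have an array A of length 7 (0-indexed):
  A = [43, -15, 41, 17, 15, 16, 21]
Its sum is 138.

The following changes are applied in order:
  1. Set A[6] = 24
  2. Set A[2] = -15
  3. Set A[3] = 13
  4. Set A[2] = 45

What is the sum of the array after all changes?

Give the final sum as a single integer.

Initial sum: 138
Change 1: A[6] 21 -> 24, delta = 3, sum = 141
Change 2: A[2] 41 -> -15, delta = -56, sum = 85
Change 3: A[3] 17 -> 13, delta = -4, sum = 81
Change 4: A[2] -15 -> 45, delta = 60, sum = 141

Answer: 141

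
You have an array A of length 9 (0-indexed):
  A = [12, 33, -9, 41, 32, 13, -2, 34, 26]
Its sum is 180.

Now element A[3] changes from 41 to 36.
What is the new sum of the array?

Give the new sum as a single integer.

Answer: 175

Derivation:
Old value at index 3: 41
New value at index 3: 36
Delta = 36 - 41 = -5
New sum = old_sum + delta = 180 + (-5) = 175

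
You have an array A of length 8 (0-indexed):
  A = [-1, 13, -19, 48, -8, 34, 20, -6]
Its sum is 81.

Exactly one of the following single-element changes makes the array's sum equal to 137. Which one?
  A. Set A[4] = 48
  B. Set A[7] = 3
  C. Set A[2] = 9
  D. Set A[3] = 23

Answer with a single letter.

Answer: A

Derivation:
Option A: A[4] -8->48, delta=56, new_sum=81+(56)=137 <-- matches target
Option B: A[7] -6->3, delta=9, new_sum=81+(9)=90
Option C: A[2] -19->9, delta=28, new_sum=81+(28)=109
Option D: A[3] 48->23, delta=-25, new_sum=81+(-25)=56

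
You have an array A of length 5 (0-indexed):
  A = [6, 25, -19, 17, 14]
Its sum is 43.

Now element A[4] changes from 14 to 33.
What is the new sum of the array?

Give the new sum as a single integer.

Answer: 62

Derivation:
Old value at index 4: 14
New value at index 4: 33
Delta = 33 - 14 = 19
New sum = old_sum + delta = 43 + (19) = 62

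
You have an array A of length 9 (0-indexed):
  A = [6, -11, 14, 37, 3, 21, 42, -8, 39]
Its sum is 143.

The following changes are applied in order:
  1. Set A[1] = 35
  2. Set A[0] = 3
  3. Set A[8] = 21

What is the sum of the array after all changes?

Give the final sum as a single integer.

Answer: 168

Derivation:
Initial sum: 143
Change 1: A[1] -11 -> 35, delta = 46, sum = 189
Change 2: A[0] 6 -> 3, delta = -3, sum = 186
Change 3: A[8] 39 -> 21, delta = -18, sum = 168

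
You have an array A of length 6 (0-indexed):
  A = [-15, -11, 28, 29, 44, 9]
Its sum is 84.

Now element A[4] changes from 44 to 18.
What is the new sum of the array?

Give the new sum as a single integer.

Answer: 58

Derivation:
Old value at index 4: 44
New value at index 4: 18
Delta = 18 - 44 = -26
New sum = old_sum + delta = 84 + (-26) = 58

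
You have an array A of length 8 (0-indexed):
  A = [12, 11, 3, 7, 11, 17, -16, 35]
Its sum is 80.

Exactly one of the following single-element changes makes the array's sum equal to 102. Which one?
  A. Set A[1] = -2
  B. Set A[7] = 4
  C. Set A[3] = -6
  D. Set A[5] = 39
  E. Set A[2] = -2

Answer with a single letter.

Answer: D

Derivation:
Option A: A[1] 11->-2, delta=-13, new_sum=80+(-13)=67
Option B: A[7] 35->4, delta=-31, new_sum=80+(-31)=49
Option C: A[3] 7->-6, delta=-13, new_sum=80+(-13)=67
Option D: A[5] 17->39, delta=22, new_sum=80+(22)=102 <-- matches target
Option E: A[2] 3->-2, delta=-5, new_sum=80+(-5)=75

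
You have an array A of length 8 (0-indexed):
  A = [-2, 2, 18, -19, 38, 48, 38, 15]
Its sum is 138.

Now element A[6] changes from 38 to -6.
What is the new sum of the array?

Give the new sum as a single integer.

Answer: 94

Derivation:
Old value at index 6: 38
New value at index 6: -6
Delta = -6 - 38 = -44
New sum = old_sum + delta = 138 + (-44) = 94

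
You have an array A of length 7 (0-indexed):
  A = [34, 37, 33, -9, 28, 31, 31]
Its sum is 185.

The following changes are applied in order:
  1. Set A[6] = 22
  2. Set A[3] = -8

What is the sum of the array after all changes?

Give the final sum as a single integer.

Initial sum: 185
Change 1: A[6] 31 -> 22, delta = -9, sum = 176
Change 2: A[3] -9 -> -8, delta = 1, sum = 177

Answer: 177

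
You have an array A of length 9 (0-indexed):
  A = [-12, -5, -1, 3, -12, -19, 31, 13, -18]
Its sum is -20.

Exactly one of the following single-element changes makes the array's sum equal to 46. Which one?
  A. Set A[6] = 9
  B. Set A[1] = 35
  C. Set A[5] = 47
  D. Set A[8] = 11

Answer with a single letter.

Option A: A[6] 31->9, delta=-22, new_sum=-20+(-22)=-42
Option B: A[1] -5->35, delta=40, new_sum=-20+(40)=20
Option C: A[5] -19->47, delta=66, new_sum=-20+(66)=46 <-- matches target
Option D: A[8] -18->11, delta=29, new_sum=-20+(29)=9

Answer: C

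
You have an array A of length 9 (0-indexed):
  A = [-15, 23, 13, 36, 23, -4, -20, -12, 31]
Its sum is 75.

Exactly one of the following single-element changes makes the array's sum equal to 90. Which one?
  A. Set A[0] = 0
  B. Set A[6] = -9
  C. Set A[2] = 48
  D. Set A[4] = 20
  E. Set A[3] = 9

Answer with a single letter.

Answer: A

Derivation:
Option A: A[0] -15->0, delta=15, new_sum=75+(15)=90 <-- matches target
Option B: A[6] -20->-9, delta=11, new_sum=75+(11)=86
Option C: A[2] 13->48, delta=35, new_sum=75+(35)=110
Option D: A[4] 23->20, delta=-3, new_sum=75+(-3)=72
Option E: A[3] 36->9, delta=-27, new_sum=75+(-27)=48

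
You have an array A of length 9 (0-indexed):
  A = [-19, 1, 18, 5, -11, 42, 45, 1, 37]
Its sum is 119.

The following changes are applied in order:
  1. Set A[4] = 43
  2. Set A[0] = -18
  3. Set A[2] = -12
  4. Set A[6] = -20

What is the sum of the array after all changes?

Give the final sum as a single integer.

Answer: 79

Derivation:
Initial sum: 119
Change 1: A[4] -11 -> 43, delta = 54, sum = 173
Change 2: A[0] -19 -> -18, delta = 1, sum = 174
Change 3: A[2] 18 -> -12, delta = -30, sum = 144
Change 4: A[6] 45 -> -20, delta = -65, sum = 79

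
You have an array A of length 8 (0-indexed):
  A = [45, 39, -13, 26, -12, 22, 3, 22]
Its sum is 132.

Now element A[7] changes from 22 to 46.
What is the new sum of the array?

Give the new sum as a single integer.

Answer: 156

Derivation:
Old value at index 7: 22
New value at index 7: 46
Delta = 46 - 22 = 24
New sum = old_sum + delta = 132 + (24) = 156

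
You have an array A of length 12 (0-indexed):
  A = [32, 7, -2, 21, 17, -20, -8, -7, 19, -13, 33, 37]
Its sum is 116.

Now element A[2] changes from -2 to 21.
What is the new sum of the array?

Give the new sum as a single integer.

Old value at index 2: -2
New value at index 2: 21
Delta = 21 - -2 = 23
New sum = old_sum + delta = 116 + (23) = 139

Answer: 139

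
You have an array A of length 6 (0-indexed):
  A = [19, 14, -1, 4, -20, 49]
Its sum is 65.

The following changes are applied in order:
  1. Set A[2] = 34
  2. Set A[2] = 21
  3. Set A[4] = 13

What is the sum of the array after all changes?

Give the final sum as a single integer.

Initial sum: 65
Change 1: A[2] -1 -> 34, delta = 35, sum = 100
Change 2: A[2] 34 -> 21, delta = -13, sum = 87
Change 3: A[4] -20 -> 13, delta = 33, sum = 120

Answer: 120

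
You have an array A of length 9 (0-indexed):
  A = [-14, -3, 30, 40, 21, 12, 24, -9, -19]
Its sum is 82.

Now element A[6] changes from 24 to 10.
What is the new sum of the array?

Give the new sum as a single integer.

Answer: 68

Derivation:
Old value at index 6: 24
New value at index 6: 10
Delta = 10 - 24 = -14
New sum = old_sum + delta = 82 + (-14) = 68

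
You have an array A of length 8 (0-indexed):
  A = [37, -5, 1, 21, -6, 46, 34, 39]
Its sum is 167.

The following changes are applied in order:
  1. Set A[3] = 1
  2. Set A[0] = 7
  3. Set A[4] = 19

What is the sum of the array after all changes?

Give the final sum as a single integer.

Answer: 142

Derivation:
Initial sum: 167
Change 1: A[3] 21 -> 1, delta = -20, sum = 147
Change 2: A[0] 37 -> 7, delta = -30, sum = 117
Change 3: A[4] -6 -> 19, delta = 25, sum = 142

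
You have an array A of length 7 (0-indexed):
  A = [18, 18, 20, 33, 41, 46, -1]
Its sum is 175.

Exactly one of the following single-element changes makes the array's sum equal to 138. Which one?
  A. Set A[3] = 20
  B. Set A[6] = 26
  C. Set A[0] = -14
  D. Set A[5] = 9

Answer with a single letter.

Answer: D

Derivation:
Option A: A[3] 33->20, delta=-13, new_sum=175+(-13)=162
Option B: A[6] -1->26, delta=27, new_sum=175+(27)=202
Option C: A[0] 18->-14, delta=-32, new_sum=175+(-32)=143
Option D: A[5] 46->9, delta=-37, new_sum=175+(-37)=138 <-- matches target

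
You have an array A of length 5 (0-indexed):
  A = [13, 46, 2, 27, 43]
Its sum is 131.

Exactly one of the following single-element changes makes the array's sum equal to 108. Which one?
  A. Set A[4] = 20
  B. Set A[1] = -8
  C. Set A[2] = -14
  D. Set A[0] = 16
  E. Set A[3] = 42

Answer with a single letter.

Option A: A[4] 43->20, delta=-23, new_sum=131+(-23)=108 <-- matches target
Option B: A[1] 46->-8, delta=-54, new_sum=131+(-54)=77
Option C: A[2] 2->-14, delta=-16, new_sum=131+(-16)=115
Option D: A[0] 13->16, delta=3, new_sum=131+(3)=134
Option E: A[3] 27->42, delta=15, new_sum=131+(15)=146

Answer: A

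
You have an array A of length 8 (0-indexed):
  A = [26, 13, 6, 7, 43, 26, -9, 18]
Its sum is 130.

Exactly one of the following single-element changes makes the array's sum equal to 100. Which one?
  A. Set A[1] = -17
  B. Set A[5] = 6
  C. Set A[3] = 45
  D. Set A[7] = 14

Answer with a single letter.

Answer: A

Derivation:
Option A: A[1] 13->-17, delta=-30, new_sum=130+(-30)=100 <-- matches target
Option B: A[5] 26->6, delta=-20, new_sum=130+(-20)=110
Option C: A[3] 7->45, delta=38, new_sum=130+(38)=168
Option D: A[7] 18->14, delta=-4, new_sum=130+(-4)=126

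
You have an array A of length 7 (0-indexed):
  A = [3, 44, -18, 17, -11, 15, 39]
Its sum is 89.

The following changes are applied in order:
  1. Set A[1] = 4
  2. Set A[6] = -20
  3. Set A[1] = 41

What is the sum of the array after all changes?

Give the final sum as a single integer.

Answer: 27

Derivation:
Initial sum: 89
Change 1: A[1] 44 -> 4, delta = -40, sum = 49
Change 2: A[6] 39 -> -20, delta = -59, sum = -10
Change 3: A[1] 4 -> 41, delta = 37, sum = 27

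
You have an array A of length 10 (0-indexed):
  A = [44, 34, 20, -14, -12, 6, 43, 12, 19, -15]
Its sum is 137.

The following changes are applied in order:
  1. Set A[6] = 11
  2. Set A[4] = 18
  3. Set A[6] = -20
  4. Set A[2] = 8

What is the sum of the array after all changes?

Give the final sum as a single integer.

Initial sum: 137
Change 1: A[6] 43 -> 11, delta = -32, sum = 105
Change 2: A[4] -12 -> 18, delta = 30, sum = 135
Change 3: A[6] 11 -> -20, delta = -31, sum = 104
Change 4: A[2] 20 -> 8, delta = -12, sum = 92

Answer: 92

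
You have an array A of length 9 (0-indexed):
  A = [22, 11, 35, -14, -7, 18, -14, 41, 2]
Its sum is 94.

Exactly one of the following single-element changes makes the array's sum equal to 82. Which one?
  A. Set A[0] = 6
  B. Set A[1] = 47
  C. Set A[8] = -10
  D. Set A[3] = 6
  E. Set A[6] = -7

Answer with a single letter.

Answer: C

Derivation:
Option A: A[0] 22->6, delta=-16, new_sum=94+(-16)=78
Option B: A[1] 11->47, delta=36, new_sum=94+(36)=130
Option C: A[8] 2->-10, delta=-12, new_sum=94+(-12)=82 <-- matches target
Option D: A[3] -14->6, delta=20, new_sum=94+(20)=114
Option E: A[6] -14->-7, delta=7, new_sum=94+(7)=101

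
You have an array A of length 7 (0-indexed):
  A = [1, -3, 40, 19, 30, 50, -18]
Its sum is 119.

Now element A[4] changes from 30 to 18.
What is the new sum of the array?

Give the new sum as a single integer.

Answer: 107

Derivation:
Old value at index 4: 30
New value at index 4: 18
Delta = 18 - 30 = -12
New sum = old_sum + delta = 119 + (-12) = 107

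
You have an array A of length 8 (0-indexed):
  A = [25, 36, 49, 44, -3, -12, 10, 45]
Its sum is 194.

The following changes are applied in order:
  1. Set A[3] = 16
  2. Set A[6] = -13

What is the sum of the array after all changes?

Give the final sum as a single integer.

Initial sum: 194
Change 1: A[3] 44 -> 16, delta = -28, sum = 166
Change 2: A[6] 10 -> -13, delta = -23, sum = 143

Answer: 143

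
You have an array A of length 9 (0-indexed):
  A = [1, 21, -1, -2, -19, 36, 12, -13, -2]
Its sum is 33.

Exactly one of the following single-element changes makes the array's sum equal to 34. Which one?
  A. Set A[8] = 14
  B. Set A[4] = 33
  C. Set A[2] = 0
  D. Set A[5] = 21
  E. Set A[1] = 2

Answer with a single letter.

Option A: A[8] -2->14, delta=16, new_sum=33+(16)=49
Option B: A[4] -19->33, delta=52, new_sum=33+(52)=85
Option C: A[2] -1->0, delta=1, new_sum=33+(1)=34 <-- matches target
Option D: A[5] 36->21, delta=-15, new_sum=33+(-15)=18
Option E: A[1] 21->2, delta=-19, new_sum=33+(-19)=14

Answer: C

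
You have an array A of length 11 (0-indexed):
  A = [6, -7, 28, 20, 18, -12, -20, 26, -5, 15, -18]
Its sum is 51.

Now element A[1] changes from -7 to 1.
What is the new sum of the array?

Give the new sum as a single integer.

Answer: 59

Derivation:
Old value at index 1: -7
New value at index 1: 1
Delta = 1 - -7 = 8
New sum = old_sum + delta = 51 + (8) = 59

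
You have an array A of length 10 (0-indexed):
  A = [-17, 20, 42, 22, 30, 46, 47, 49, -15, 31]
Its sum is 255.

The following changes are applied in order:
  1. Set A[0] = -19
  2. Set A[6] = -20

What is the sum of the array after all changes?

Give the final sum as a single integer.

Answer: 186

Derivation:
Initial sum: 255
Change 1: A[0] -17 -> -19, delta = -2, sum = 253
Change 2: A[6] 47 -> -20, delta = -67, sum = 186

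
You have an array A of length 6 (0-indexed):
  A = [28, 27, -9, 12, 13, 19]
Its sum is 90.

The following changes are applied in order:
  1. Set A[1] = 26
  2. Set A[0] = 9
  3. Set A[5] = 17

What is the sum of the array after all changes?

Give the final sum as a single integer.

Initial sum: 90
Change 1: A[1] 27 -> 26, delta = -1, sum = 89
Change 2: A[0] 28 -> 9, delta = -19, sum = 70
Change 3: A[5] 19 -> 17, delta = -2, sum = 68

Answer: 68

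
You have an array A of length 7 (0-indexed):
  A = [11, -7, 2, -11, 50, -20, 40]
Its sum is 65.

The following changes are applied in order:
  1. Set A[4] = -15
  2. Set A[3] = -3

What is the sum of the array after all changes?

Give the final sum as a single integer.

Initial sum: 65
Change 1: A[4] 50 -> -15, delta = -65, sum = 0
Change 2: A[3] -11 -> -3, delta = 8, sum = 8

Answer: 8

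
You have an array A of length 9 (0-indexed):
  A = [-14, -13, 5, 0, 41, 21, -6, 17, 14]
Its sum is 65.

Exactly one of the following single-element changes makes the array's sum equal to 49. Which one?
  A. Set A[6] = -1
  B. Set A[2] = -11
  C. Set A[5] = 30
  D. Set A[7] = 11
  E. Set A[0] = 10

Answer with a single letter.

Option A: A[6] -6->-1, delta=5, new_sum=65+(5)=70
Option B: A[2] 5->-11, delta=-16, new_sum=65+(-16)=49 <-- matches target
Option C: A[5] 21->30, delta=9, new_sum=65+(9)=74
Option D: A[7] 17->11, delta=-6, new_sum=65+(-6)=59
Option E: A[0] -14->10, delta=24, new_sum=65+(24)=89

Answer: B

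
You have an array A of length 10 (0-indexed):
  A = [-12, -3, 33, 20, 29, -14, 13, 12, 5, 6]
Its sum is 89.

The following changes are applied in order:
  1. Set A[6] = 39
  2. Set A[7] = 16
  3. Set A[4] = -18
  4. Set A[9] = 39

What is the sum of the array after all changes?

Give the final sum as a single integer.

Answer: 105

Derivation:
Initial sum: 89
Change 1: A[6] 13 -> 39, delta = 26, sum = 115
Change 2: A[7] 12 -> 16, delta = 4, sum = 119
Change 3: A[4] 29 -> -18, delta = -47, sum = 72
Change 4: A[9] 6 -> 39, delta = 33, sum = 105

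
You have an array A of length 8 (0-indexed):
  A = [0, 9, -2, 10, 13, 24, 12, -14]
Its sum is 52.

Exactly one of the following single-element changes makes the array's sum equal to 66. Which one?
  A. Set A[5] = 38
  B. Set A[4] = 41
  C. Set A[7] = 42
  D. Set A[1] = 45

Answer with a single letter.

Answer: A

Derivation:
Option A: A[5] 24->38, delta=14, new_sum=52+(14)=66 <-- matches target
Option B: A[4] 13->41, delta=28, new_sum=52+(28)=80
Option C: A[7] -14->42, delta=56, new_sum=52+(56)=108
Option D: A[1] 9->45, delta=36, new_sum=52+(36)=88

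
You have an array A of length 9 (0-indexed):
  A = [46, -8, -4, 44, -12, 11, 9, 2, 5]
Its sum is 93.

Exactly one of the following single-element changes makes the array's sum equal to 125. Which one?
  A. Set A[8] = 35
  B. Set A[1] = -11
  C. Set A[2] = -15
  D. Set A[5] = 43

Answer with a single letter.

Answer: D

Derivation:
Option A: A[8] 5->35, delta=30, new_sum=93+(30)=123
Option B: A[1] -8->-11, delta=-3, new_sum=93+(-3)=90
Option C: A[2] -4->-15, delta=-11, new_sum=93+(-11)=82
Option D: A[5] 11->43, delta=32, new_sum=93+(32)=125 <-- matches target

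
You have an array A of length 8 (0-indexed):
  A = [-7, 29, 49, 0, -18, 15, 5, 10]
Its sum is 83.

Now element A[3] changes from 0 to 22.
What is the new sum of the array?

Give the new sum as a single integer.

Old value at index 3: 0
New value at index 3: 22
Delta = 22 - 0 = 22
New sum = old_sum + delta = 83 + (22) = 105

Answer: 105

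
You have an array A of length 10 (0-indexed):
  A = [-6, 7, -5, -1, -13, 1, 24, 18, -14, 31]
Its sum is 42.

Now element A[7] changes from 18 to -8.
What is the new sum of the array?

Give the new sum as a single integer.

Old value at index 7: 18
New value at index 7: -8
Delta = -8 - 18 = -26
New sum = old_sum + delta = 42 + (-26) = 16

Answer: 16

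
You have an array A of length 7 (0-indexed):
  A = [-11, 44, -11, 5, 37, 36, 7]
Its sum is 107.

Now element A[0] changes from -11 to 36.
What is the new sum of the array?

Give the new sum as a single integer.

Old value at index 0: -11
New value at index 0: 36
Delta = 36 - -11 = 47
New sum = old_sum + delta = 107 + (47) = 154

Answer: 154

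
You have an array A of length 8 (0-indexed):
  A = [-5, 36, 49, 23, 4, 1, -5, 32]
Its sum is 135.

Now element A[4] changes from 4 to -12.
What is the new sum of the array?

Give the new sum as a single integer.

Answer: 119

Derivation:
Old value at index 4: 4
New value at index 4: -12
Delta = -12 - 4 = -16
New sum = old_sum + delta = 135 + (-16) = 119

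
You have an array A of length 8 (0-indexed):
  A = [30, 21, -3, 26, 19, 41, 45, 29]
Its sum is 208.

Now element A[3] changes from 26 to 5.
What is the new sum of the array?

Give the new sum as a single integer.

Old value at index 3: 26
New value at index 3: 5
Delta = 5 - 26 = -21
New sum = old_sum + delta = 208 + (-21) = 187

Answer: 187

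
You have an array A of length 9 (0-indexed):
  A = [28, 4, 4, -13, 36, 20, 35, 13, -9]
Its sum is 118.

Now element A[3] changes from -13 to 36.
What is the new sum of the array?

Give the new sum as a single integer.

Old value at index 3: -13
New value at index 3: 36
Delta = 36 - -13 = 49
New sum = old_sum + delta = 118 + (49) = 167

Answer: 167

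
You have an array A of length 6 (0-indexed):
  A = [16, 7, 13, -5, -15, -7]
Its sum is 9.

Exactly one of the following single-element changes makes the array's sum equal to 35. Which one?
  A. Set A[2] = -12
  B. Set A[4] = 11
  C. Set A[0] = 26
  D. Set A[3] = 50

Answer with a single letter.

Answer: B

Derivation:
Option A: A[2] 13->-12, delta=-25, new_sum=9+(-25)=-16
Option B: A[4] -15->11, delta=26, new_sum=9+(26)=35 <-- matches target
Option C: A[0] 16->26, delta=10, new_sum=9+(10)=19
Option D: A[3] -5->50, delta=55, new_sum=9+(55)=64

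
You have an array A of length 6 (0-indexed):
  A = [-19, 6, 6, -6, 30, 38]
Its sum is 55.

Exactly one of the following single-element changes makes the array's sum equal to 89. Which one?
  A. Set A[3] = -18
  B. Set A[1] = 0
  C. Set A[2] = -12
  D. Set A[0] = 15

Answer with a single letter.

Option A: A[3] -6->-18, delta=-12, new_sum=55+(-12)=43
Option B: A[1] 6->0, delta=-6, new_sum=55+(-6)=49
Option C: A[2] 6->-12, delta=-18, new_sum=55+(-18)=37
Option D: A[0] -19->15, delta=34, new_sum=55+(34)=89 <-- matches target

Answer: D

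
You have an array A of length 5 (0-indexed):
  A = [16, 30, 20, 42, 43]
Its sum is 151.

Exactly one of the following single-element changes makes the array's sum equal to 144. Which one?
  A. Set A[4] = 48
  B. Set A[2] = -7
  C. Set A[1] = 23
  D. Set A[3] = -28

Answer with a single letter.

Answer: C

Derivation:
Option A: A[4] 43->48, delta=5, new_sum=151+(5)=156
Option B: A[2] 20->-7, delta=-27, new_sum=151+(-27)=124
Option C: A[1] 30->23, delta=-7, new_sum=151+(-7)=144 <-- matches target
Option D: A[3] 42->-28, delta=-70, new_sum=151+(-70)=81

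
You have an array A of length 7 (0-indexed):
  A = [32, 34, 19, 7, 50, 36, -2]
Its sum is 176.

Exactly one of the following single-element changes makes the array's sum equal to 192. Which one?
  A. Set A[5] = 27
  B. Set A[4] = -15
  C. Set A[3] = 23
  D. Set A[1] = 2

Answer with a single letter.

Answer: C

Derivation:
Option A: A[5] 36->27, delta=-9, new_sum=176+(-9)=167
Option B: A[4] 50->-15, delta=-65, new_sum=176+(-65)=111
Option C: A[3] 7->23, delta=16, new_sum=176+(16)=192 <-- matches target
Option D: A[1] 34->2, delta=-32, new_sum=176+(-32)=144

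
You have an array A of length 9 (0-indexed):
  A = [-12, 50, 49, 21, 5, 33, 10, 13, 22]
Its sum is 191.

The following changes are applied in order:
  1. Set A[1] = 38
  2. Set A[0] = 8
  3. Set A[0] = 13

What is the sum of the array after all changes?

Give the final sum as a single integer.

Initial sum: 191
Change 1: A[1] 50 -> 38, delta = -12, sum = 179
Change 2: A[0] -12 -> 8, delta = 20, sum = 199
Change 3: A[0] 8 -> 13, delta = 5, sum = 204

Answer: 204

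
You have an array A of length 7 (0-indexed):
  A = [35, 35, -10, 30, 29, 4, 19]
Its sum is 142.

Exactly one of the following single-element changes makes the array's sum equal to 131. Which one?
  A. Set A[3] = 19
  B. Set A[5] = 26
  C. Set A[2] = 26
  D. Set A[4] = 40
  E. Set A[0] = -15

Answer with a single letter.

Option A: A[3] 30->19, delta=-11, new_sum=142+(-11)=131 <-- matches target
Option B: A[5] 4->26, delta=22, new_sum=142+(22)=164
Option C: A[2] -10->26, delta=36, new_sum=142+(36)=178
Option D: A[4] 29->40, delta=11, new_sum=142+(11)=153
Option E: A[0] 35->-15, delta=-50, new_sum=142+(-50)=92

Answer: A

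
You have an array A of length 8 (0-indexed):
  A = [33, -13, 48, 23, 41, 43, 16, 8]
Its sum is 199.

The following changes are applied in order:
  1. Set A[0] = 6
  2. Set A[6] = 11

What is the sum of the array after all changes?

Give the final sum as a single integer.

Answer: 167

Derivation:
Initial sum: 199
Change 1: A[0] 33 -> 6, delta = -27, sum = 172
Change 2: A[6] 16 -> 11, delta = -5, sum = 167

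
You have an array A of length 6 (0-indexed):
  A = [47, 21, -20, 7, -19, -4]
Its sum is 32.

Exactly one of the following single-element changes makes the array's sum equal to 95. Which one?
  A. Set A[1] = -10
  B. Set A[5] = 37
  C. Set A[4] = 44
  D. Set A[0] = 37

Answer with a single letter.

Option A: A[1] 21->-10, delta=-31, new_sum=32+(-31)=1
Option B: A[5] -4->37, delta=41, new_sum=32+(41)=73
Option C: A[4] -19->44, delta=63, new_sum=32+(63)=95 <-- matches target
Option D: A[0] 47->37, delta=-10, new_sum=32+(-10)=22

Answer: C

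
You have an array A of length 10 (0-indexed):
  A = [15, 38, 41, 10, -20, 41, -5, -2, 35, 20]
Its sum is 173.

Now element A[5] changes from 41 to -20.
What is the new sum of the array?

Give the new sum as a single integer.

Old value at index 5: 41
New value at index 5: -20
Delta = -20 - 41 = -61
New sum = old_sum + delta = 173 + (-61) = 112

Answer: 112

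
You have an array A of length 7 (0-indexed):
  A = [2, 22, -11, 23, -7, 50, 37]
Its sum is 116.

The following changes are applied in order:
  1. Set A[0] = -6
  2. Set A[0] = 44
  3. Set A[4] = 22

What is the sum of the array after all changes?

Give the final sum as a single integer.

Answer: 187

Derivation:
Initial sum: 116
Change 1: A[0] 2 -> -6, delta = -8, sum = 108
Change 2: A[0] -6 -> 44, delta = 50, sum = 158
Change 3: A[4] -7 -> 22, delta = 29, sum = 187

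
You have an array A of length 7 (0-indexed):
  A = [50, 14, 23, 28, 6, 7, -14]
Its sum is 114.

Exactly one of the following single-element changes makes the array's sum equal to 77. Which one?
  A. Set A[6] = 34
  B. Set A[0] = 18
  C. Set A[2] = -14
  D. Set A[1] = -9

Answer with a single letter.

Option A: A[6] -14->34, delta=48, new_sum=114+(48)=162
Option B: A[0] 50->18, delta=-32, new_sum=114+(-32)=82
Option C: A[2] 23->-14, delta=-37, new_sum=114+(-37)=77 <-- matches target
Option D: A[1] 14->-9, delta=-23, new_sum=114+(-23)=91

Answer: C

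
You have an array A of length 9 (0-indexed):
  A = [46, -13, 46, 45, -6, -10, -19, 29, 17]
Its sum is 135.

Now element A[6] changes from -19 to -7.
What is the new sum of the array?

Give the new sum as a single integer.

Old value at index 6: -19
New value at index 6: -7
Delta = -7 - -19 = 12
New sum = old_sum + delta = 135 + (12) = 147

Answer: 147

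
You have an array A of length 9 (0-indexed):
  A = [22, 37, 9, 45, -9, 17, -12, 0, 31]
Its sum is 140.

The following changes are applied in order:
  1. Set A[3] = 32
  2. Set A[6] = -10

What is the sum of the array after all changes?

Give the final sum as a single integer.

Answer: 129

Derivation:
Initial sum: 140
Change 1: A[3] 45 -> 32, delta = -13, sum = 127
Change 2: A[6] -12 -> -10, delta = 2, sum = 129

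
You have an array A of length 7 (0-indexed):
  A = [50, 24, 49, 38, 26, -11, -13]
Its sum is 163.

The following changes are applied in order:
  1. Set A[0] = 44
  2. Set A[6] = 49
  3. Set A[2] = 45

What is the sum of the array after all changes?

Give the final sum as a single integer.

Initial sum: 163
Change 1: A[0] 50 -> 44, delta = -6, sum = 157
Change 2: A[6] -13 -> 49, delta = 62, sum = 219
Change 3: A[2] 49 -> 45, delta = -4, sum = 215

Answer: 215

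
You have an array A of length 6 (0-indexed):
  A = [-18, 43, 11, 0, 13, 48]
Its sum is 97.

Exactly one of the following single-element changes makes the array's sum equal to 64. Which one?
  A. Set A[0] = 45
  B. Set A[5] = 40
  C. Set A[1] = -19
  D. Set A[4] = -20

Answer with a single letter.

Option A: A[0] -18->45, delta=63, new_sum=97+(63)=160
Option B: A[5] 48->40, delta=-8, new_sum=97+(-8)=89
Option C: A[1] 43->-19, delta=-62, new_sum=97+(-62)=35
Option D: A[4] 13->-20, delta=-33, new_sum=97+(-33)=64 <-- matches target

Answer: D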